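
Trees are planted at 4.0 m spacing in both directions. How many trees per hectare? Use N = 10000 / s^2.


N = 10000 / 4.0^2 = 10000 / 16 = 625.000 ≈ 625 trees/ha

625 trees/ha


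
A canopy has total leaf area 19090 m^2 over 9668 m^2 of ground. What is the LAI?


LAI = 19090 / 9668 = 1.9746 ≈ 1.97

1.97


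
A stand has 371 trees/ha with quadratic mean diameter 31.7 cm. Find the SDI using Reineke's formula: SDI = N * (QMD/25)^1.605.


QMD/25 = 31.7/25 = 1.268
(1.268)^1.605 = exp(1.605 * ln(1.268)) = exp(1.605 * 0.237441) = exp(0.381093) = 1.46388
SDI = 371 * 1.46388 = 543.099 ≈ 543

543


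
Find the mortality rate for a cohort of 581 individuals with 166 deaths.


Mortality rate = 166 / 581 = 0.285714 ≈ 0.2857

0.2857


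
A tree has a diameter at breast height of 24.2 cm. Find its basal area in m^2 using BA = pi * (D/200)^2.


D/200 = 24.2/200 = 0.121 m
(D/200)^2 = 0.121^2 = 0.014641
BA = 3.141593 * 0.014641 = 0.0459961 ≈ 0.0460 m^2

0.0460 m^2


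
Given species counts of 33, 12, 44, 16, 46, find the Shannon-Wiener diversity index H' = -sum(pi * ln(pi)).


Total N = 33 + 12 + 44 + 16 + 46 = 151
Per-species terms:
  p = 33/151 = 0.218543; ln(p) = -1.520772; p*ln(p) = 0.218543 * (-1.520772) = -0.332354
  p = 12/151 = 0.079470; ln(p) = -2.532376; p*ln(p) = 0.079470 * (-2.532376) = -0.201248
  p = 44/151 = 0.291391; ln(p) = -1.233089; p*ln(p) = 0.291391 * (-1.233089) = -0.359311
  p = 16/151 = 0.105960; ln(p) = -2.244694; p*ln(p) = 0.105960 * (-2.244694) = -0.237848
  p = 46/151 = 0.304636; ln(p) = -1.188638; p*ln(p) = 0.304636 * (-1.188638) = -0.362102
sum(p*ln(p)) = (-0.332354) + (-0.201248) + (-0.359311) + (-0.237848) + (-0.362102) = -1.492863
H' = -(-1.492863) = 1.492863 ≈ 1.4929

1.4929


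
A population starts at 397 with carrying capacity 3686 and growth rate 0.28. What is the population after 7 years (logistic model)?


(K - N0)/N0 = (3686 - 397)/397 = 3289/397 = 8.28463
r*t = 0.28 * 7 = 1.96; exp(-1.96) = 0.140858
8.28463 * 0.140858 = 1.16696
1 + 1.16696 = 2.16696
N = 3686 / 2.16696 = 1701.00 ≈ 1701

1701


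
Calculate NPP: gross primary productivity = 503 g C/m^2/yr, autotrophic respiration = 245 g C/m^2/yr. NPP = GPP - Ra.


NPP = GPP - Ra = 503 - 245 = 258 g C/m^2/yr

258 g C/m^2/yr


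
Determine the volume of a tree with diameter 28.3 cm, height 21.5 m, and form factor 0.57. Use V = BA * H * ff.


(D/200)^2 = (28.3/200)^2 = 0.1415^2 = 0.02002225
BA = 3.141593 * 0.02002225 = 0.0629018 m^2
V = 0.0629018 * 21.5 * 0.57 = 0.770862 ≈ 0.771 m^3

0.771 m^3


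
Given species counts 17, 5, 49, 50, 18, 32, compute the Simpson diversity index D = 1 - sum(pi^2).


Total N = 17 + 5 + 49 + 50 + 18 + 32 = 171
Per-species terms:
  p = 17/171 = 0.099415; p^2 = 0.099415^2 = 0.009883
  p = 5/171 = 0.029240; p^2 = 0.029240^2 = 0.000855
  p = 49/171 = 0.286550; p^2 = 0.286550^2 = 0.082111
  p = 50/171 = 0.292398; p^2 = 0.292398^2 = 0.085497
  p = 18/171 = 0.105263; p^2 = 0.105263^2 = 0.011080
  p = 32/171 = 0.187135; p^2 = 0.187135^2 = 0.035020
sum(p^2) = 0.009883 + 0.000855 + 0.082111 + 0.085497 + 0.011080 + 0.035020 = 0.224446
D = 1 - 0.224446 = 0.775554 ≈ 0.7756

0.7756


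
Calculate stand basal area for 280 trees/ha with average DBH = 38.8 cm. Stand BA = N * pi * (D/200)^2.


(D/200)^2 = (38.8/200)^2 = 0.194^2 = 0.037636
Individual BA = 3.141593 * 0.037636 = 0.118237 m^2
Stand BA = 280 * 0.118237 = 33.1064 ≈ 33.11 m^2/ha

33.11 m^2/ha


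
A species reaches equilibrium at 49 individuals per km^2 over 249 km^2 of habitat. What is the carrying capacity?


K = 49 * 249 = 12201 individuals

12201 individuals


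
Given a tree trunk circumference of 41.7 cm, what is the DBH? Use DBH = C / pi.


DBH = C / pi = 41.7 / 3.141593 = 13.2735 ≈ 13.27 cm

13.27 cm


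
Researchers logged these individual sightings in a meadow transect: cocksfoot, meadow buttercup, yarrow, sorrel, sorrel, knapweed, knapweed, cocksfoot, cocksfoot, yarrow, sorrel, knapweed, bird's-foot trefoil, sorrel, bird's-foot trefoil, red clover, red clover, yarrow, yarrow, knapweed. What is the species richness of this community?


Total individuals logged = 20
Distinct species (count of individuals): cocksfoot (3), meadow buttercup (1), yarrow (4), sorrel (4), knapweed (4), bird's-foot trefoil (2), red clover (2)
Species richness = number of distinct species = 7

7


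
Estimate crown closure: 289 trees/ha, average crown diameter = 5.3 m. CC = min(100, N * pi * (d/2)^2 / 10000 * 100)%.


(d/2)^2 = (5.3/2)^2 = 2.65^2 = 7.0225
Crown area = 3.141593 * 7.0225 = 22.0618 m^2
N * area / 10000 * 100 = 289 * 22.0618 / 10000 * 100 = 63.7586
CC = min(100, 63.7586) = 63.7586 ≈ 63.8%

63.8%


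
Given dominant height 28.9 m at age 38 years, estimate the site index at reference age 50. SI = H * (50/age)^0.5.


50/38 = 1.31579
(1.31579)^0.5 = 1.14708
SI = 28.9 * 1.14708 = 33.1506 ≈ 33.2 m

33.2 m


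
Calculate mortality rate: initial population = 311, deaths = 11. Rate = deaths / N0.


Mortality rate = 11 / 311 = 0.035370 ≈ 0.0354

0.0354


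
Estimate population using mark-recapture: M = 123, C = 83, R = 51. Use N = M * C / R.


N = M * C / R = 123 * 83 / 51 = 10209 / 51 = 200.18 ≈ 200

200 individuals


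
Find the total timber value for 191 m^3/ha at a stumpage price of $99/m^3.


Value = 191 * 99 = $18909/ha

$18909/ha


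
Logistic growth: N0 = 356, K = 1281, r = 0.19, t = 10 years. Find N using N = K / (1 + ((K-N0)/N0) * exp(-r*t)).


(K - N0)/N0 = (1281 - 356)/356 = 925/356 = 2.59831
r*t = 0.19 * 10 = 1.9; exp(-1.9) = 0.149569
2.59831 * 0.149569 = 0.388627
1 + 0.388627 = 1.38863
N = 1281 / 1.38863 = 922.492 ≈ 922

922


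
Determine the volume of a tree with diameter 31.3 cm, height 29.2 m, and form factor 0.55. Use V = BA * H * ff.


(D/200)^2 = (31.3/200)^2 = 0.1565^2 = 0.02449225
BA = 3.141593 * 0.02449225 = 0.0769447 m^2
V = 0.0769447 * 29.2 * 0.55 = 1.23573 ≈ 1.236 m^3

1.236 m^3


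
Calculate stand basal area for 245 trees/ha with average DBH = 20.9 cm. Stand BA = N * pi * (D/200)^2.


(D/200)^2 = (20.9/200)^2 = 0.1045^2 = 0.01092025
Individual BA = 3.141593 * 0.01092025 = 0.0343070 m^2
Stand BA = 245 * 0.0343070 = 8.40522 ≈ 8.41 m^2/ha

8.41 m^2/ha


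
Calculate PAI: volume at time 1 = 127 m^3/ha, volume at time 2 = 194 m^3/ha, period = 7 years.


PAI = (V2 - V1) / period = (194 - 127) / 7 = 67 / 7 = 9.5714 ≈ 9.57 m^3/ha/yr

9.57 m^3/ha/yr


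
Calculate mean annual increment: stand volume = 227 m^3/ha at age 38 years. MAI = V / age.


MAI = 227 / 38 = 5.9737 ≈ 5.97 m^3/ha/yr

5.97 m^3/ha/yr


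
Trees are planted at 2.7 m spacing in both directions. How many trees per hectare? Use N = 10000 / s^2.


N = 10000 / 2.7^2 = 10000 / 7.29 = 1371.74 ≈ 1372 trees/ha

1372 trees/ha


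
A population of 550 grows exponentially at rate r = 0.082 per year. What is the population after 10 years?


r*t = 0.082 * 10 = 0.82
exp(0.82) = 2.27050
N = 550 * 2.27050 = 1248.78 ≈ 1249

1249


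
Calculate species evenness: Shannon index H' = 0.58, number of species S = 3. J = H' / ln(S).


ln(3) = 1.09861
J = H' / ln(S) = 0.58 / 1.09861 = 0.527940 ≈ 0.5279

0.5279


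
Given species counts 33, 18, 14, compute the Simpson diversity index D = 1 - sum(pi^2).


Total N = 33 + 18 + 14 = 65
Per-species terms:
  p = 33/65 = 0.507692; p^2 = 0.507692^2 = 0.257751
  p = 18/65 = 0.276923; p^2 = 0.276923^2 = 0.076686
  p = 14/65 = 0.215385; p^2 = 0.215385^2 = 0.046391
sum(p^2) = 0.257751 + 0.076686 + 0.046391 = 0.380828
D = 1 - 0.380828 = 0.619172 ≈ 0.6192

0.6192


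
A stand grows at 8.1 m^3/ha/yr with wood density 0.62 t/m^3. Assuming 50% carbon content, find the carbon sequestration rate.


C = 8.1 * 0.62 * 0.5 = 2.511 ≈ 2.51 t C/ha/yr

2.51 t C/ha/yr


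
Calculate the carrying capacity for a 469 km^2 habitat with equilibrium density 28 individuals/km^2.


K = 28 * 469 = 13132 individuals

13132 individuals


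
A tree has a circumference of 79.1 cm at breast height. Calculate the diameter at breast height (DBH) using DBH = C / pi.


DBH = C / pi = 79.1 / 3.141593 = 25.1783 ≈ 25.18 cm

25.18 cm


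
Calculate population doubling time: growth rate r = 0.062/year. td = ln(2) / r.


td = ln(2) / 0.062 = 0.693147 / 0.062 = 11.1798 ≈ 11.2 years

11.2 years


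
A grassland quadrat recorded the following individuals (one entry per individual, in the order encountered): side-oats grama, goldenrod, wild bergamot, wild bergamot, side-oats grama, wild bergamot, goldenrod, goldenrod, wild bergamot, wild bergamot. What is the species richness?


Total individuals logged = 10
Distinct species (count of individuals): side-oats grama (2), goldenrod (3), wild bergamot (5)
Species richness = number of distinct species = 3

3


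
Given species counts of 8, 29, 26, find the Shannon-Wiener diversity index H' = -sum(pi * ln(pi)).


Total N = 8 + 29 + 26 = 63
Per-species terms:
  p = 8/63 = 0.126984; ln(p) = -2.063694; p*ln(p) = 0.126984 * (-2.063694) = -0.262056
  p = 29/63 = 0.460317; ln(p) = -0.775840; p*ln(p) = 0.460317 * (-0.775840) = -0.357132
  p = 26/63 = 0.412698; ln(p) = -0.885039; p*ln(p) = 0.412698 * (-0.885039) = -0.365254
sum(p*ln(p)) = (-0.262056) + (-0.357132) + (-0.365254) = -0.984442
H' = -(-0.984442) = 0.984442 ≈ 0.9844

0.9844


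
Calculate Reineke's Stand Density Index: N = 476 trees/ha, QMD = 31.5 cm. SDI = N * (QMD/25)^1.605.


QMD/25 = 31.5/25 = 1.26
(1.26)^1.605 = exp(1.605 * ln(1.26)) = exp(1.605 * 0.231112) = exp(0.370935) = 1.44909
SDI = 476 * 1.44909 = 689.767 ≈ 690

690


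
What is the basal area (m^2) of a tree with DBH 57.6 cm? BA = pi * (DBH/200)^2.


D/200 = 57.6/200 = 0.288 m
(D/200)^2 = 0.288^2 = 0.082944
BA = 3.141593 * 0.082944 = 0.260576 ≈ 0.2606 m^2

0.2606 m^2


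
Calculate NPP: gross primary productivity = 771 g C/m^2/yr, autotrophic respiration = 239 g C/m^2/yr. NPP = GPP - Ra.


NPP = GPP - Ra = 771 - 239 = 532 g C/m^2/yr

532 g C/m^2/yr


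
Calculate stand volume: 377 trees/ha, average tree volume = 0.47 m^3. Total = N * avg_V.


V_stand = 377 * 0.47 = 177.19 ≈ 177.2 m^3/ha

177.2 m^3/ha


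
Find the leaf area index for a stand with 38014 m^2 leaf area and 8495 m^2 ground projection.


LAI = 38014 / 8495 = 4.4749 ≈ 4.47

4.47


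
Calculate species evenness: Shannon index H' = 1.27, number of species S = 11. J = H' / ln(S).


ln(11) = 2.39790
J = H' / ln(S) = 1.27 / 2.39790 = 0.529630 ≈ 0.5296

0.5296


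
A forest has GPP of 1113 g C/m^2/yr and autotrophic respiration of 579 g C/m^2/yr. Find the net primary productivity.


NPP = GPP - Ra = 1113 - 579 = 534 g C/m^2/yr

534 g C/m^2/yr


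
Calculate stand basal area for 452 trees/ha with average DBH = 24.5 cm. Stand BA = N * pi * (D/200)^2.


(D/200)^2 = (24.5/200)^2 = 0.1225^2 = 0.01500625
Individual BA = 3.141593 * 0.01500625 = 0.0471435 m^2
Stand BA = 452 * 0.0471435 = 21.3089 ≈ 21.31 m^2/ha

21.31 m^2/ha


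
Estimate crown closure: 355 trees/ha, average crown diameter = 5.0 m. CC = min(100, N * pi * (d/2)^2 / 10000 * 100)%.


(d/2)^2 = (5.0/2)^2 = 2.5^2 = 6.25
Crown area = 3.141593 * 6.25 = 19.6350 m^2
N * area / 10000 * 100 = 355 * 19.6350 / 10000 * 100 = 69.7043
CC = min(100, 69.7043) = 69.7043 ≈ 69.7%

69.7%


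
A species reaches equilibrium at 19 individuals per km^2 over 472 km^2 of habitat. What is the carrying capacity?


K = 19 * 472 = 8968 individuals

8968 individuals


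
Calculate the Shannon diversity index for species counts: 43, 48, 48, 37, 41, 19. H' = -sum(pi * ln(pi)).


Total N = 43 + 48 + 48 + 37 + 41 + 19 = 236
Per-species terms:
  p = 43/236 = 0.182203; ln(p) = -1.702634; p*ln(p) = 0.182203 * (-1.702634) = -0.310225
  p = 48/236 = 0.203390; ln(p) = -1.592630; p*ln(p) = 0.203390 * (-1.592630) = -0.323925
  p = 48/236 = 0.203390; ln(p) = -1.592630; p*ln(p) = 0.203390 * (-1.592630) = -0.323925
  p = 37/236 = 0.156780; ln(p) = -1.852912; p*ln(p) = 0.156780 * (-1.852912) = -0.290500
  p = 41/236 = 0.173729; ln(p) = -1.750259; p*ln(p) = 0.173729 * (-1.750259) = -0.304071
  p = 19/236 = 0.080508; ln(p) = -2.519399; p*ln(p) = 0.080508 * (-2.519399) = -0.202832
sum(p*ln(p)) = (-0.310225) + (-0.323925) + (-0.323925) + (-0.290500) + (-0.304071) + (-0.202832) = -1.755478
H' = -(-1.755478) = 1.755478 ≈ 1.7555

1.7555


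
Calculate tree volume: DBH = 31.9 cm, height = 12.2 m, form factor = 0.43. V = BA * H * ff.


(D/200)^2 = (31.9/200)^2 = 0.1595^2 = 0.02544025
BA = 3.141593 * 0.02544025 = 0.0799229 m^2
V = 0.0799229 * 12.2 * 0.43 = 0.419276 ≈ 0.419 m^3

0.419 m^3


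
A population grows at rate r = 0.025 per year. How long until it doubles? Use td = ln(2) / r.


td = ln(2) / 0.025 = 0.693147 / 0.025 = 27.7259 ≈ 27.7 years

27.7 years


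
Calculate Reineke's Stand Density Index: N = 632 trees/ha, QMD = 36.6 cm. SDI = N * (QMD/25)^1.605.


QMD/25 = 36.6/25 = 1.464
(1.464)^1.605 = exp(1.605 * ln(1.464)) = exp(1.605 * 0.381172) = exp(0.611781) = 1.84371
SDI = 632 * 1.84371 = 1165.22 ≈ 1165

1165


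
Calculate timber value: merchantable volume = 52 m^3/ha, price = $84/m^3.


Value = 52 * 84 = $4368/ha

$4368/ha


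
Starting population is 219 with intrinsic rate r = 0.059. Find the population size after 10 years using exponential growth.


r*t = 0.059 * 10 = 0.59
exp(0.59) = 1.80399
N = 219 * 1.80399 = 395.074 ≈ 395

395


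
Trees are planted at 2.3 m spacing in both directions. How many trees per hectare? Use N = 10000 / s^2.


N = 10000 / 2.3^2 = 10000 / 5.29 = 1890.36 ≈ 1890 trees/ha

1890 trees/ha


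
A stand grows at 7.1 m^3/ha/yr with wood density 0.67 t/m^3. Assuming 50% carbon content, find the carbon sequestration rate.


C = 7.1 * 0.67 * 0.5 = 2.3785 ≈ 2.38 t C/ha/yr

2.38 t C/ha/yr


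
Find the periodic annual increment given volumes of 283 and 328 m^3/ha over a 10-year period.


PAI = (V2 - V1) / period = (328 - 283) / 10 = 45 / 10 = 4.50 m^3/ha/yr

4.50 m^3/ha/yr


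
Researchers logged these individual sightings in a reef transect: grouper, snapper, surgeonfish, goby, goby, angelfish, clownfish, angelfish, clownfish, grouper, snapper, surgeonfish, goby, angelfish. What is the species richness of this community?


Total individuals logged = 14
Distinct species (count of individuals): grouper (2), snapper (2), surgeonfish (2), goby (3), angelfish (3), clownfish (2)
Species richness = number of distinct species = 6

6


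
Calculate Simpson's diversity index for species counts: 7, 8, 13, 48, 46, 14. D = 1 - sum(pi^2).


Total N = 7 + 8 + 13 + 48 + 46 + 14 = 136
Per-species terms:
  p = 7/136 = 0.051471; p^2 = 0.051471^2 = 0.002649
  p = 8/136 = 0.058824; p^2 = 0.058824^2 = 0.003460
  p = 13/136 = 0.095588; p^2 = 0.095588^2 = 0.009137
  p = 48/136 = 0.352941; p^2 = 0.352941^2 = 0.124567
  p = 46/136 = 0.338235; p^2 = 0.338235^2 = 0.114403
  p = 14/136 = 0.102941; p^2 = 0.102941^2 = 0.010597
sum(p^2) = 0.002649 + 0.003460 + 0.009137 + 0.124567 + 0.114403 + 0.010597 = 0.264813
D = 1 - 0.264813 = 0.735187 ≈ 0.7352

0.7352


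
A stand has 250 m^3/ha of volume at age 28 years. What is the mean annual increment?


MAI = 250 / 28 = 8.9286 ≈ 8.93 m^3/ha/yr

8.93 m^3/ha/yr


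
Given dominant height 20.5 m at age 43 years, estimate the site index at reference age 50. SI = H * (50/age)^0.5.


50/43 = 1.16279
(1.16279)^0.5 = 1.07833
SI = 20.5 * 1.07833 = 22.1058 ≈ 22.1 m

22.1 m


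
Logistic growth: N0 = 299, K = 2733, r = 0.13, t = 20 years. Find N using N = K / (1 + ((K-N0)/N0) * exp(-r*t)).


(K - N0)/N0 = (2733 - 299)/299 = 2434/299 = 8.14047
r*t = 0.13 * 20 = 2.6; exp(-2.6) = 0.0742736
8.14047 * 0.0742736 = 0.604622
1 + 0.604622 = 1.60462
N = 2733 / 1.60462 = 1703.21 ≈ 1703

1703


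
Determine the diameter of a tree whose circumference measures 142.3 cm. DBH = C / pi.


DBH = C / pi = 142.3 / 3.141593 = 45.2955 ≈ 45.30 cm

45.30 cm


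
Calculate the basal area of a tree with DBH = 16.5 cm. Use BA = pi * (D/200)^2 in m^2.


D/200 = 16.5/200 = 0.0825 m
(D/200)^2 = 0.0825^2 = 0.00680625
BA = 3.141593 * 0.00680625 = 0.0213825 ≈ 0.0214 m^2

0.0214 m^2


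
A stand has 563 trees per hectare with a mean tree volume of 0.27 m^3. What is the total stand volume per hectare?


V_stand = 563 * 0.27 = 152.01 ≈ 152.0 m^3/ha

152.0 m^3/ha


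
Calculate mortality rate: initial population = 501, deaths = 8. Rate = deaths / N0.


Mortality rate = 8 / 501 = 0.015968 ≈ 0.0160

0.0160


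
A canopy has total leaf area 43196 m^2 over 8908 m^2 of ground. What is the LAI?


LAI = 43196 / 8908 = 4.8491 ≈ 4.85

4.85


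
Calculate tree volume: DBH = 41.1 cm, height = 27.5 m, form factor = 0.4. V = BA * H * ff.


(D/200)^2 = (41.1/200)^2 = 0.2055^2 = 0.04223025
BA = 3.141593 * 0.04223025 = 0.132670 m^2
V = 0.132670 * 27.5 * 0.4 = 1.45937 ≈ 1.459 m^3

1.459 m^3


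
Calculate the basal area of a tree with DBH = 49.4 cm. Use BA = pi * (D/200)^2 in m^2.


D/200 = 49.4/200 = 0.247 m
(D/200)^2 = 0.247^2 = 0.061009
BA = 3.141593 * 0.061009 = 0.191665 ≈ 0.1917 m^2

0.1917 m^2


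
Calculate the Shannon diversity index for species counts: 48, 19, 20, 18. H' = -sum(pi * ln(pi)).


Total N = 48 + 19 + 20 + 18 = 105
Per-species terms:
  p = 48/105 = 0.457143; ln(p) = -0.782759; p*ln(p) = 0.457143 * (-0.782759) = -0.357833
  p = 19/105 = 0.180952; ln(p) = -1.709523; p*ln(p) = 0.180952 * (-1.709523) = -0.309342
  p = 20/105 = 0.190476; ln(p) = -1.658229; p*ln(p) = 0.190476 * (-1.658229) = -0.315853
  p = 18/105 = 0.171429; ln(p) = -1.763586; p*ln(p) = 0.171429 * (-1.763586) = -0.302330
sum(p*ln(p)) = (-0.357833) + (-0.309342) + (-0.315853) + (-0.302330) = -1.285358
H' = -(-1.285358) = 1.285358 ≈ 1.2854

1.2854


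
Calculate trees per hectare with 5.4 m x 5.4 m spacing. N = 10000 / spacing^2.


N = 10000 / 5.4^2 = 10000 / 29.16 = 342.936 ≈ 343 trees/ha

343 trees/ha


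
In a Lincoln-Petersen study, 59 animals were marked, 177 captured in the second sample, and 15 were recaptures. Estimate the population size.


N = M * C / R = 59 * 177 / 15 = 10443 / 15 = 696.20 ≈ 696

696 individuals


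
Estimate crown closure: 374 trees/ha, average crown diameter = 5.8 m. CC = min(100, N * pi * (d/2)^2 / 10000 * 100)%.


(d/2)^2 = (5.8/2)^2 = 2.9^2 = 8.41
Crown area = 3.141593 * 8.41 = 26.4208 m^2
N * area / 10000 * 100 = 374 * 26.4208 / 10000 * 100 = 98.8138
CC = min(100, 98.8138) = 98.8138 ≈ 98.8%

98.8%


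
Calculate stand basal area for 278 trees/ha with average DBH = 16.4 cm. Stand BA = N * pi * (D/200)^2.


(D/200)^2 = (16.4/200)^2 = 0.082^2 = 0.006724
Individual BA = 3.141593 * 0.006724 = 0.0211241 m^2
Stand BA = 278 * 0.0211241 = 5.87250 ≈ 5.87 m^2/ha

5.87 m^2/ha


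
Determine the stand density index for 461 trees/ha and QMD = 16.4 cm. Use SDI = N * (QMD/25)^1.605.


QMD/25 = 16.4/25 = 0.656
(0.656)^1.605 = exp(1.605 * ln(0.656)) = exp(1.605 * (-0.421594)) = exp(-0.676658) = 0.508313
SDI = 461 * 0.508313 = 234.332 ≈ 234

234


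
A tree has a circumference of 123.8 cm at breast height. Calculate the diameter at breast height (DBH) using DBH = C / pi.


DBH = C / pi = 123.8 / 3.141593 = 39.4068 ≈ 39.41 cm

39.41 cm


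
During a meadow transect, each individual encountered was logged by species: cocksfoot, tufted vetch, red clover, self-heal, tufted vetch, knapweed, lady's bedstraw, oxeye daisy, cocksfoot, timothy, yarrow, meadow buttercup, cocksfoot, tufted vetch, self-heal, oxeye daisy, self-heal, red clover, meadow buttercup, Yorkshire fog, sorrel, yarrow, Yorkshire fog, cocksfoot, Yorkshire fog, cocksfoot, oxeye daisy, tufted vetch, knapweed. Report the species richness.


Total individuals logged = 29
Distinct species (count of individuals): cocksfoot (5), tufted vetch (4), red clover (2), self-heal (3), knapweed (2), lady's bedstraw (1), oxeye daisy (3), timothy (1), yarrow (2), meadow buttercup (2), Yorkshire fog (3), sorrel (1)
Species richness = number of distinct species = 12

12


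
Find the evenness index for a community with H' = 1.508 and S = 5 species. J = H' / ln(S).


ln(5) = 1.60944
J = H' / ln(S) = 1.508 / 1.60944 = 0.936972 ≈ 0.9370

0.9370


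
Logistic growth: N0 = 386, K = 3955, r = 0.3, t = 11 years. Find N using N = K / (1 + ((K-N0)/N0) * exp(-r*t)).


(K - N0)/N0 = (3955 - 386)/386 = 3569/386 = 9.24611
r*t = 0.3 * 11 = 3.3; exp(-3.3) = 0.0368832
9.24611 * 0.0368832 = 0.341026
1 + 0.341026 = 1.34103
N = 3955 / 1.34103 = 2949.23 ≈ 2949

2949


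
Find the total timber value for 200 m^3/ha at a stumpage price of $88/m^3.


Value = 200 * 88 = $17600/ha

$17600/ha


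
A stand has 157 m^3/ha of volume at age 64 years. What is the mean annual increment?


MAI = 157 / 64 = 2.4531 ≈ 2.45 m^3/ha/yr

2.45 m^3/ha/yr


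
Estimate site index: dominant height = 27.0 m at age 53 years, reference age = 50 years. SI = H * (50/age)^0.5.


50/53 = 0.943396
(0.943396)^0.5 = 0.971286
SI = 27.0 * 0.971286 = 26.2247 ≈ 26.2 m

26.2 m


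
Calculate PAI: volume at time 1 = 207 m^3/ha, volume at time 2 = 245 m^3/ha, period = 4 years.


PAI = (V2 - V1) / period = (245 - 207) / 4 = 38 / 4 = 9.50 m^3/ha/yr

9.50 m^3/ha/yr


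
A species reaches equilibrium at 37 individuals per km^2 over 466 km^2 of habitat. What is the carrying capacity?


K = 37 * 466 = 17242 individuals

17242 individuals


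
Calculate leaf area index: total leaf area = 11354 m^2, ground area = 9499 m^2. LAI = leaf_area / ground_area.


LAI = 11354 / 9499 = 1.1953 ≈ 1.20

1.20


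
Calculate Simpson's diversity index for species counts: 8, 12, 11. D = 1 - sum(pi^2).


Total N = 8 + 12 + 11 = 31
Per-species terms:
  p = 8/31 = 0.258065; p^2 = 0.258065^2 = 0.066598
  p = 12/31 = 0.387097; p^2 = 0.387097^2 = 0.149844
  p = 11/31 = 0.354839; p^2 = 0.354839^2 = 0.125911
sum(p^2) = 0.066598 + 0.149844 + 0.125911 = 0.342353
D = 1 - 0.342353 = 0.657647 ≈ 0.6576

0.6576


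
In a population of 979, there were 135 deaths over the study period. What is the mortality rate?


Mortality rate = 135 / 979 = 0.137896 ≈ 0.1379

0.1379


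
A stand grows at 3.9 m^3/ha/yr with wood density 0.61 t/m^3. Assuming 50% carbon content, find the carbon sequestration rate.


C = 3.9 * 0.61 * 0.5 = 1.1895 ≈ 1.19 t C/ha/yr

1.19 t C/ha/yr


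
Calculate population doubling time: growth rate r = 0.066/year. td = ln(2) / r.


td = ln(2) / 0.066 = 0.693147 / 0.066 = 10.5022 ≈ 10.5 years

10.5 years


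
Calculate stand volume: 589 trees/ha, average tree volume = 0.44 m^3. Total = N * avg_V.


V_stand = 589 * 0.44 = 259.16 ≈ 259.2 m^3/ha

259.2 m^3/ha


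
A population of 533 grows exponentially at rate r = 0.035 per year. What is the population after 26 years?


r*t = 0.035 * 26 = 0.91
exp(0.91) = 2.48432
N = 533 * 2.48432 = 1324.14 ≈ 1324

1324


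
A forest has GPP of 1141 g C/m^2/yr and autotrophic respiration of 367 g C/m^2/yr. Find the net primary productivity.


NPP = GPP - Ra = 1141 - 367 = 774 g C/m^2/yr

774 g C/m^2/yr


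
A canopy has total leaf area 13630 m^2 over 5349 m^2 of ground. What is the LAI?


LAI = 13630 / 5349 = 2.5481 ≈ 2.55

2.55


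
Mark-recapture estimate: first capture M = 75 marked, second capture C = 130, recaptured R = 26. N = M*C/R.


N = M * C / R = 75 * 130 / 26 = 9750 / 26 = 375

375 individuals


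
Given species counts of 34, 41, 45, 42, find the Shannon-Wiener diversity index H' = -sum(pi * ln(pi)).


Total N = 34 + 41 + 45 + 42 = 162
Per-species terms:
  p = 34/162 = 0.209877; ln(p) = -1.561234; p*ln(p) = 0.209877 * (-1.561234) = -0.327667
  p = 41/162 = 0.253086; ln(p) = -1.374026; p*ln(p) = 0.253086 * (-1.374026) = -0.347747
  p = 45/162 = 0.277778; ln(p) = -1.280933; p*ln(p) = 0.277778 * (-1.280933) = -0.355815
  p = 42/162 = 0.259259; ln(p) = -1.349928; p*ln(p) = 0.259259 * (-1.349928) = -0.349981
sum(p*ln(p)) = (-0.327667) + (-0.347747) + (-0.355815) + (-0.349981) = -1.381210
H' = -(-1.381210) = 1.381210 ≈ 1.3812

1.3812


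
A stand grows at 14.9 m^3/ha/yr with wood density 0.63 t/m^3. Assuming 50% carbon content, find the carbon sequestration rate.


C = 14.9 * 0.63 * 0.5 = 4.6935 ≈ 4.69 t C/ha/yr

4.69 t C/ha/yr


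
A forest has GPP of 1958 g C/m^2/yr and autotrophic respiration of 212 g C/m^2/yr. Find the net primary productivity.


NPP = GPP - Ra = 1958 - 212 = 1746 g C/m^2/yr

1746 g C/m^2/yr


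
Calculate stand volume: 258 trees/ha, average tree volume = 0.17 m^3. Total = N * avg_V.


V_stand = 258 * 0.17 = 43.86 ≈ 43.9 m^3/ha

43.9 m^3/ha


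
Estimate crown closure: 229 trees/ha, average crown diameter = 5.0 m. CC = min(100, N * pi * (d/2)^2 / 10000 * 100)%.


(d/2)^2 = (5.0/2)^2 = 2.5^2 = 6.25
Crown area = 3.141593 * 6.25 = 19.6350 m^2
N * area / 10000 * 100 = 229 * 19.6350 / 10000 * 100 = 44.9642
CC = min(100, 44.9642) = 44.9642 ≈ 45.0%

45.0%


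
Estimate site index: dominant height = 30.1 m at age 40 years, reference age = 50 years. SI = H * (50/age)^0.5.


50/40 = 1.25000
(1.25000)^0.5 = 1.11803
SI = 30.1 * 1.11803 = 33.6527 ≈ 33.7 m

33.7 m


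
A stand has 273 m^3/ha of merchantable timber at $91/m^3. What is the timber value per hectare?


Value = 273 * 91 = $24843/ha

$24843/ha


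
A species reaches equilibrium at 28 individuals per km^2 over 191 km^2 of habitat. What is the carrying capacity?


K = 28 * 191 = 5348 individuals

5348 individuals


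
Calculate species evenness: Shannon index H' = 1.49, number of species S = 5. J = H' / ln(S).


ln(5) = 1.60944
J = H' / ln(S) = 1.49 / 1.60944 = 0.925788 ≈ 0.9258

0.9258


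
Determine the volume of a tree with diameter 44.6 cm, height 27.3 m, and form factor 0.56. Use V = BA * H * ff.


(D/200)^2 = (44.6/200)^2 = 0.223^2 = 0.049729
BA = 3.141593 * 0.049729 = 0.156228 m^2
V = 0.156228 * 27.3 * 0.56 = 2.38841 ≈ 2.388 m^3

2.388 m^3


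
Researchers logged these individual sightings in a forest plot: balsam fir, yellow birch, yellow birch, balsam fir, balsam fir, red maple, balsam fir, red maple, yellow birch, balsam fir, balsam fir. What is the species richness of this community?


Total individuals logged = 11
Distinct species (count of individuals): balsam fir (6), yellow birch (3), red maple (2)
Species richness = number of distinct species = 3

3


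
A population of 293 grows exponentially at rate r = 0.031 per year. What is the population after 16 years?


r*t = 0.031 * 16 = 0.496
exp(0.496) = 1.64214
N = 293 * 1.64214 = 481.147 ≈ 481

481


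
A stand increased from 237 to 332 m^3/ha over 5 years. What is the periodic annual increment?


PAI = (V2 - V1) / period = (332 - 237) / 5 = 95 / 5 = 19.00 m^3/ha/yr

19.00 m^3/ha/yr


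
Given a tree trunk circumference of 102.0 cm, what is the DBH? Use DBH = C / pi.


DBH = C / pi = 102.0 / 3.141593 = 32.4676 ≈ 32.47 cm

32.47 cm


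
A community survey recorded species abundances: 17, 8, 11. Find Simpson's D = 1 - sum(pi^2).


Total N = 17 + 8 + 11 = 36
Per-species terms:
  p = 17/36 = 0.472222; p^2 = 0.472222^2 = 0.222994
  p = 8/36 = 0.222222; p^2 = 0.222222^2 = 0.049383
  p = 11/36 = 0.305556; p^2 = 0.305556^2 = 0.093364
sum(p^2) = 0.222994 + 0.049383 + 0.093364 = 0.365741
D = 1 - 0.365741 = 0.634259 ≈ 0.6343

0.6343


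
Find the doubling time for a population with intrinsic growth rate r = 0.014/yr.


td = ln(2) / 0.014 = 0.693147 / 0.014 = 49.5105 ≈ 49.5 years

49.5 years


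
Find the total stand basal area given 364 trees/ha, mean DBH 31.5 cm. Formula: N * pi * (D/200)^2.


(D/200)^2 = (31.5/200)^2 = 0.1575^2 = 0.02480625
Individual BA = 3.141593 * 0.02480625 = 0.0779311 m^2
Stand BA = 364 * 0.0779311 = 28.3669 ≈ 28.37 m^2/ha

28.37 m^2/ha


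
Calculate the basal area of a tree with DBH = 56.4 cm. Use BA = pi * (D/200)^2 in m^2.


D/200 = 56.4/200 = 0.282 m
(D/200)^2 = 0.282^2 = 0.079524
BA = 3.141593 * 0.079524 = 0.249832 ≈ 0.2498 m^2

0.2498 m^2


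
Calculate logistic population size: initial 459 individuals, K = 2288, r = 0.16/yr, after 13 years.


(K - N0)/N0 = (2288 - 459)/459 = 1829/459 = 3.98475
r*t = 0.16 * 13 = 2.08; exp(-2.08) = 0.124930
3.98475 * 0.124930 = 0.497815
1 + 0.497815 = 1.49782
N = 2288 / 1.49782 = 1527.55 ≈ 1528

1528


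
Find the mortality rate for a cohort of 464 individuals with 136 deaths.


Mortality rate = 136 / 464 = 0.293103 ≈ 0.2931

0.2931


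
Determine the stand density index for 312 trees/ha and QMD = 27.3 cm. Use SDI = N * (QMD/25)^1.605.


QMD/25 = 27.3/25 = 1.092
(1.092)^1.605 = exp(1.605 * ln(1.092)) = exp(1.605 * 0.0880109) = exp(0.141257) = 1.15172
SDI = 312 * 1.15172 = 359.337 ≈ 359

359


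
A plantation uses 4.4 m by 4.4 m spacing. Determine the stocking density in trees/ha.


N = 10000 / 4.4^2 = 10000 / 19.36 = 516.529 ≈ 517 trees/ha

517 trees/ha


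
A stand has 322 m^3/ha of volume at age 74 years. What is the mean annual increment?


MAI = 322 / 74 = 4.3514 ≈ 4.35 m^3/ha/yr

4.35 m^3/ha/yr


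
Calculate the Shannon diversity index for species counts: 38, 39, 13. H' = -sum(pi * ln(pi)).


Total N = 38 + 39 + 13 = 90
Per-species terms:
  p = 38/90 = 0.422222; ln(p) = -0.862224; p*ln(p) = 0.422222 * (-0.862224) = -0.364050
  p = 39/90 = 0.433333; ln(p) = -0.836249; p*ln(p) = 0.433333 * (-0.836249) = -0.362374
  p = 13/90 = 0.144444; ln(p) = -1.934863; p*ln(p) = 0.144444 * (-1.934863) = -0.279479
sum(p*ln(p)) = (-0.364050) + (-0.362374) + (-0.279479) = -1.005903
H' = -(-1.005903) = 1.005903 ≈ 1.0059

1.0059


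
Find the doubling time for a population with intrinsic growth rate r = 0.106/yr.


td = ln(2) / 0.106 = 0.693147 / 0.106 = 6.53912 ≈ 6.5 years

6.5 years


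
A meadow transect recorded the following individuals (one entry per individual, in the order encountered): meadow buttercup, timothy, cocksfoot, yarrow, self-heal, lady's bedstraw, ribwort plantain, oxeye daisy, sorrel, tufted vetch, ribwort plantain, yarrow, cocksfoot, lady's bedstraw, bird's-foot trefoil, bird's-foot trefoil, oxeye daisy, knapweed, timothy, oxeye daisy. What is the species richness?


Total individuals logged = 20
Distinct species (count of individuals): meadow buttercup (1), timothy (2), cocksfoot (2), yarrow (2), self-heal (1), lady's bedstraw (2), ribwort plantain (2), oxeye daisy (3), sorrel (1), tufted vetch (1), bird's-foot trefoil (2), knapweed (1)
Species richness = number of distinct species = 12

12


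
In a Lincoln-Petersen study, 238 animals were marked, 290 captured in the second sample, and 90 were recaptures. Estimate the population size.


N = M * C / R = 238 * 290 / 90 = 69020 / 90 = 766.89 ≈ 767

767 individuals


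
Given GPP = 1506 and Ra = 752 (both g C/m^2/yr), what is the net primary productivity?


NPP = GPP - Ra = 1506 - 752 = 754 g C/m^2/yr

754 g C/m^2/yr


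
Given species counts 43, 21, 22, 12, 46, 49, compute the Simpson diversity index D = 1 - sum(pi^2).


Total N = 43 + 21 + 22 + 12 + 46 + 49 = 193
Per-species terms:
  p = 43/193 = 0.222798; p^2 = 0.222798^2 = 0.049639
  p = 21/193 = 0.108808; p^2 = 0.108808^2 = 0.011839
  p = 22/193 = 0.113990; p^2 = 0.113990^2 = 0.012994
  p = 12/193 = 0.062176; p^2 = 0.062176^2 = 0.003866
  p = 46/193 = 0.238342; p^2 = 0.238342^2 = 0.056807
  p = 49/193 = 0.253886; p^2 = 0.253886^2 = 0.064458
sum(p^2) = 0.049639 + 0.011839 + 0.012994 + 0.003866 + 0.056807 + 0.064458 = 0.199603
D = 1 - 0.199603 = 0.800397 ≈ 0.8004

0.8004


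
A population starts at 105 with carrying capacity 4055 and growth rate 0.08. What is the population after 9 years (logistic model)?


(K - N0)/N0 = (4055 - 105)/105 = 3950/105 = 37.6190
r*t = 0.08 * 9 = 0.72; exp(-0.72) = 0.486752
37.6190 * 0.486752 = 18.3111
1 + 18.3111 = 19.3111
N = 4055 / 19.3111 = 209.983 ≈ 210

210


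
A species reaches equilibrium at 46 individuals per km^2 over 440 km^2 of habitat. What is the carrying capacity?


K = 46 * 440 = 20240 individuals

20240 individuals


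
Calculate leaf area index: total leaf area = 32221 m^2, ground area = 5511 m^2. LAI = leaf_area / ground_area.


LAI = 32221 / 5511 = 5.8467 ≈ 5.85

5.85


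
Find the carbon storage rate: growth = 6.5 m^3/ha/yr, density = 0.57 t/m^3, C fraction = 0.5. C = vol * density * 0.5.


C = 6.5 * 0.57 * 0.5 = 1.8525 ≈ 1.85 t C/ha/yr

1.85 t C/ha/yr


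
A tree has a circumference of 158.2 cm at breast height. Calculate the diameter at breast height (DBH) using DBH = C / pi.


DBH = C / pi = 158.2 / 3.141593 = 50.3566 ≈ 50.36 cm

50.36 cm


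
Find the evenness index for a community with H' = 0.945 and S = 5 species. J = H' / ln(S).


ln(5) = 1.60944
J = H' / ln(S) = 0.945 / 1.60944 = 0.587161 ≈ 0.5872

0.5872


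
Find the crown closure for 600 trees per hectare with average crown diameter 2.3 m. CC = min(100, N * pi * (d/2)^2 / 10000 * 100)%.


(d/2)^2 = (2.3/2)^2 = 1.15^2 = 1.3225
Crown area = 3.141593 * 1.3225 = 4.15476 m^2
N * area / 10000 * 100 = 600 * 4.15476 / 10000 * 100 = 24.9286
CC = min(100, 24.9286) = 24.9286 ≈ 24.9%

24.9%


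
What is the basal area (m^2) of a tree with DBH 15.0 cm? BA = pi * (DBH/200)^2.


D/200 = 15.0/200 = 0.075 m
(D/200)^2 = 0.075^2 = 0.005625
BA = 3.141593 * 0.005625 = 0.0176715 ≈ 0.0177 m^2

0.0177 m^2


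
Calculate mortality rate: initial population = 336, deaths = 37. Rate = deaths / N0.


Mortality rate = 37 / 336 = 0.110119 ≈ 0.1101

0.1101


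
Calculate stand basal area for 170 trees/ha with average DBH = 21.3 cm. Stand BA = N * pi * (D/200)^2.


(D/200)^2 = (21.3/200)^2 = 0.1065^2 = 0.01134225
Individual BA = 3.141593 * 0.01134225 = 0.0356327 m^2
Stand BA = 170 * 0.0356327 = 6.05756 ≈ 6.06 m^2/ha

6.06 m^2/ha


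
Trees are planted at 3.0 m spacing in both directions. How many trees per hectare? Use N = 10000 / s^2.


N = 10000 / 3.0^2 = 10000 / 9 = 1111.11 ≈ 1111 trees/ha

1111 trees/ha


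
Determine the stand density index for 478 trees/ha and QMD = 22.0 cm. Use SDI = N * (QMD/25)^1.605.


QMD/25 = 22.0/25 = 0.88
(0.88)^1.605 = exp(1.605 * ln(0.88)) = exp(1.605 * (-0.127833)) = exp(-0.205172) = 0.814507
SDI = 478 * 0.814507 = 389.334 ≈ 389

389


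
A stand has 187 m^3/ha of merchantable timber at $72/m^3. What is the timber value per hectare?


Value = 187 * 72 = $13464/ha

$13464/ha


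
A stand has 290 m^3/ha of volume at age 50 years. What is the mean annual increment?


MAI = 290 / 50 = 5.80 m^3/ha/yr

5.80 m^3/ha/yr


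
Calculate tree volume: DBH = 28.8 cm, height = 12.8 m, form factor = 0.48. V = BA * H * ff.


(D/200)^2 = (28.8/200)^2 = 0.144^2 = 0.020736
BA = 3.141593 * 0.020736 = 0.0651441 m^2
V = 0.0651441 * 12.8 * 0.48 = 0.400245 ≈ 0.400 m^3

0.400 m^3


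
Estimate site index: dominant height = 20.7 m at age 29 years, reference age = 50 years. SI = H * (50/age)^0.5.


50/29 = 1.72414
(1.72414)^0.5 = 1.31307
SI = 20.7 * 1.31307 = 27.1805 ≈ 27.2 m

27.2 m


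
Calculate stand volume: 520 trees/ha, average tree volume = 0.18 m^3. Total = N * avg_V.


V_stand = 520 * 0.18 = 93.6 m^3/ha

93.6 m^3/ha


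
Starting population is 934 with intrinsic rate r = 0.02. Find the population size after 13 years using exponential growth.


r*t = 0.02 * 13 = 0.26
exp(0.26) = 1.29693
N = 934 * 1.29693 = 1211.33 ≈ 1211

1211


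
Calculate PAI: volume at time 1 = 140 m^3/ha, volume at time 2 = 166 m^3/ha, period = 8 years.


PAI = (V2 - V1) / period = (166 - 140) / 8 = 26 / 8 = 3.25 m^3/ha/yr

3.25 m^3/ha/yr


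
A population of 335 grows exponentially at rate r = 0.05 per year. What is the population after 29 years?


r*t = 0.05 * 29 = 1.45
exp(1.45) = 4.26311
N = 335 * 4.26311 = 1428.14 ≈ 1428

1428


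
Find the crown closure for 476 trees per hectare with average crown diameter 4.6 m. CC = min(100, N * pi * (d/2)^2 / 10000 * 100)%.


(d/2)^2 = (4.6/2)^2 = 2.3^2 = 5.29
Crown area = 3.141593 * 5.29 = 16.6190 m^2
N * area / 10000 * 100 = 476 * 16.6190 / 10000 * 100 = 79.1064
CC = min(100, 79.1064) = 79.1064 ≈ 79.1%

79.1%


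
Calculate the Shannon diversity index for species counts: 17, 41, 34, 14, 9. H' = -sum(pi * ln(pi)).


Total N = 17 + 41 + 34 + 14 + 9 = 115
Per-species terms:
  p = 17/115 = 0.147826; ln(p) = -1.911719; p*ln(p) = 0.147826 * (-1.911719) = -0.282602
  p = 41/115 = 0.356522; ln(p) = -1.031359; p*ln(p) = 0.356522 * (-1.031359) = -0.367702
  p = 34/115 = 0.295652; ln(p) = -1.218572; p*ln(p) = 0.295652 * (-1.218572) = -0.360273
  p = 14/115 = 0.121739; ln(p) = -2.105876; p*ln(p) = 0.121739 * (-2.105876) = -0.256367
  p = 9/115 = 0.078261; ln(p) = -2.547706; p*ln(p) = 0.078261 * (-2.547706) = -0.199386
sum(p*ln(p)) = (-0.282602) + (-0.367702) + (-0.360273) + (-0.256367) + (-0.199386) = -1.466330
H' = -(-1.466330) = 1.466330 ≈ 1.4663

1.4663


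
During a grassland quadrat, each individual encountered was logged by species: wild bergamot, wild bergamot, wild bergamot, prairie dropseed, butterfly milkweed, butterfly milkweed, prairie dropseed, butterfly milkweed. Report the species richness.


Total individuals logged = 8
Distinct species (count of individuals): wild bergamot (3), prairie dropseed (2), butterfly milkweed (3)
Species richness = number of distinct species = 3

3


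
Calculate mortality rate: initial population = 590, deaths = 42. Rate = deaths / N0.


Mortality rate = 42 / 590 = 0.071186 ≈ 0.0712

0.0712


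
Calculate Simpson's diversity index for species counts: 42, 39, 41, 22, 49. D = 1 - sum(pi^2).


Total N = 42 + 39 + 41 + 22 + 49 = 193
Per-species terms:
  p = 42/193 = 0.217617; p^2 = 0.217617^2 = 0.047357
  p = 39/193 = 0.202073; p^2 = 0.202073^2 = 0.040833
  p = 41/193 = 0.212435; p^2 = 0.212435^2 = 0.045129
  p = 22/193 = 0.113990; p^2 = 0.113990^2 = 0.012994
  p = 49/193 = 0.253886; p^2 = 0.253886^2 = 0.064458
sum(p^2) = 0.047357 + 0.040833 + 0.045129 + 0.012994 + 0.064458 = 0.210771
D = 1 - 0.210771 = 0.789229 ≈ 0.7892

0.7892


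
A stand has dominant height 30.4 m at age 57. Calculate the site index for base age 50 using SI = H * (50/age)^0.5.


50/57 = 0.877193
(0.877193)^0.5 = 0.936586
SI = 30.4 * 0.936586 = 28.4722 ≈ 28.5 m

28.5 m


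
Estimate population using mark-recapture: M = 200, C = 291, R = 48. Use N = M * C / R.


N = M * C / R = 200 * 291 / 48 = 58200 / 48 = 1212.50 ≈ 1213

1213 individuals


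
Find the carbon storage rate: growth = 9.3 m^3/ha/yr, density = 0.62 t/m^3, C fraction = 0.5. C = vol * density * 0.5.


C = 9.3 * 0.62 * 0.5 = 2.883 ≈ 2.88 t C/ha/yr

2.88 t C/ha/yr


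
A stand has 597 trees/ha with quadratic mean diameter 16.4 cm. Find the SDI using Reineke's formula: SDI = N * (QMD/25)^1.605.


QMD/25 = 16.4/25 = 0.656
(0.656)^1.605 = exp(1.605 * ln(0.656)) = exp(1.605 * (-0.421594)) = exp(-0.676658) = 0.508313
SDI = 597 * 0.508313 = 303.463 ≈ 303

303


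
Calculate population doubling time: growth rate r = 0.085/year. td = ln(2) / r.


td = ln(2) / 0.085 = 0.693147 / 0.085 = 8.15467 ≈ 8.2 years

8.2 years


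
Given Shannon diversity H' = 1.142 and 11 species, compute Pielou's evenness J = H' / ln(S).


ln(11) = 2.39790
J = H' / ln(S) = 1.142 / 2.39790 = 0.476250 ≈ 0.4763

0.4763


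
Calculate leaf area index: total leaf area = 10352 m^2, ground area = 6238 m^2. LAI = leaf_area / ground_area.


LAI = 10352 / 6238 = 1.6595 ≈ 1.66

1.66


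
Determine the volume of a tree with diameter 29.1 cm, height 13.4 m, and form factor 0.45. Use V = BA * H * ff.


(D/200)^2 = (29.1/200)^2 = 0.1455^2 = 0.02117025
BA = 3.141593 * 0.02117025 = 0.0665083 m^2
V = 0.0665083 * 13.4 * 0.45 = 0.401045 ≈ 0.401 m^3

0.401 m^3


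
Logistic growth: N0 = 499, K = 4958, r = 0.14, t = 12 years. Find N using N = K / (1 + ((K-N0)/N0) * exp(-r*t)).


(K - N0)/N0 = (4958 - 499)/499 = 4459/499 = 8.93587
r*t = 0.14 * 12 = 1.68; exp(-1.68) = 0.186374
8.93587 * 0.186374 = 1.66541
1 + 1.66541 = 2.66541
N = 4958 / 2.66541 = 1860.13 ≈ 1860

1860
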